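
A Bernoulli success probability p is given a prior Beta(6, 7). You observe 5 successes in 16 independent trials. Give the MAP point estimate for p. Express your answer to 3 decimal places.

p̂_MAP = 0.370

Prior: Beta(6, 7).
Data: 5 successes in 16 trials. The binomial likelihood contributes p^5(1−p)^11, so the posterior is Beta(6+5, 7+11) = Beta(11, 18).
For Beta(a, b) with a, b > 1 the mode is (a−1)/(a+b−2) = 10/27 ≈ 0.370.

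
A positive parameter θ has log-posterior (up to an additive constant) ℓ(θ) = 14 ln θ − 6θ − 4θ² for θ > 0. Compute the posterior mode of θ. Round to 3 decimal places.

ℓ'(θ) = 14/θ − 6 − 8θ. Setting this to zero and multiplying by θ: 8θ² + 6θ − 14 = 0.
θ = (−6 + √(6² + 4·8·14)) / (2·8) = (−6 + √484) / 16 = (−6 + 22)/16 = 1.
ℓ''(θ) = −14/θ² − 8 < 0, confirming a maximum.

θ̂_MAP = 1.000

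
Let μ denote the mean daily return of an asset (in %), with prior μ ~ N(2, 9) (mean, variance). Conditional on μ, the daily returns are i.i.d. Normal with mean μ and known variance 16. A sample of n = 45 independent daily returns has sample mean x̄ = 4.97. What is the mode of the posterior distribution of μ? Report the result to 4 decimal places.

μ̂_MAP = 4.8571

n = 45, x̄ = 4.97.
For a Normal prior and Normal likelihood with known variance, the posterior is Normal; its mode equals its mean, the precision-weighted average.
Prior precision 1/σ₀² = 1/9; data precision n/σ² = 45/16 = 2.8125.
μ̂ = ((1/9)·2 + 2.8125·4.97) / (1/9 + 2.8125) = (40897/2880)/(421/144) = 40897/8420 ≈ 4.8571.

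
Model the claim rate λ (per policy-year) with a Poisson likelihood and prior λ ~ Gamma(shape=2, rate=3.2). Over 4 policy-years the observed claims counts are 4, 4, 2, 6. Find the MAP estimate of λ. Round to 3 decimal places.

Σxᵢ = 4+4+2+6 = 16, with n = 4.
Posterior ∝ λe^(−3.2λ) · λ^16e^(−4λ) = λ^17e^(−7.2λ), i.e. Gamma(shape=18, rate=7.2).
The mode of a Gamma(a, b) with a ≥ 1 (shape–rate) is (a−1)/b = 17/7.2 ≈ 2.361.

λ̂_MAP = 2.361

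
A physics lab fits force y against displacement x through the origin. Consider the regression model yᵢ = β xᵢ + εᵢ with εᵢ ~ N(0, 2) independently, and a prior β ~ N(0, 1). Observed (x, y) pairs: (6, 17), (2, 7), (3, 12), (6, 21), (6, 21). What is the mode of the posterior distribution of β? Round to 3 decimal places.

β̂_MAP = 3.285

log p(β | y) = −Σ(yᵢ − βxᵢ)²/(2·2) − β²/(2·1) + const.
Setting the derivative to zero: Σxᵢ(yᵢ − βxᵢ)/2 − β/1 = 0, so β = Σxᵢyᵢ / (Σxᵢ² + σ²/τ²).
Σxᵢyᵢ = 6·17 + 2·7 + 3·12 + 6·21 + 6·21 = 404; Σxᵢ² = 121; σ²/τ² = 2.
β̂_MAP = 404 / (121 + 2) = 404/123 ≈ 3.285.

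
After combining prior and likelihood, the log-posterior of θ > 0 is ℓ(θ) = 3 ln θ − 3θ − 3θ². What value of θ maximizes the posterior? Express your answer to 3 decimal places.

θ̂_MAP = 0.500

ℓ'(θ) = 3/θ − 3 − 6θ. Setting this to zero and multiplying by θ: 6θ² + 3θ − 3 = 0.
θ = (−3 + √(3² + 4·6·3)) / (2·6) = (−3 + √81) / 12 = (−3 + 9)/12 = 1/2.
ℓ''(θ) = −3/θ² − 6 < 0, confirming a maximum.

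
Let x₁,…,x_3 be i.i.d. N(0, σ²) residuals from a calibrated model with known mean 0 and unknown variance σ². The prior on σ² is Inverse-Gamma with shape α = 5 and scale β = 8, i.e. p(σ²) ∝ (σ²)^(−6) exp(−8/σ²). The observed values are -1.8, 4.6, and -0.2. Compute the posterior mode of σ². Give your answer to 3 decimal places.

Sum of squared deviations about the known mean: SS = (-1.8−0)² + (4.6−0)² + (-0.2−0)² = 24.44.
The Normal likelihood contributes (σ²)^(−n/2) exp(−SS/(2σ²)), so the posterior is Inverse-Gamma(α + n/2, β + SS/2) = Inverse-Gamma(6.5, 20.22).
The mode of Inverse-Gamma(a, b) is b/(a+1) = 20.22/7.5 ≈ 2.696.

σ̂²_MAP = 2.696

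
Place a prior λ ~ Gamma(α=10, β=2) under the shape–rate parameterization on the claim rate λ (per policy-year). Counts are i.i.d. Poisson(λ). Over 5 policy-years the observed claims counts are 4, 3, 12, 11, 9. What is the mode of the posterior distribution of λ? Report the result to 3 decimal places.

λ̂_MAP = 6.857

Σxᵢ = 4+3+12+11+9 = 39, with n = 5.
Posterior ∝ λ^9e^(−2λ) · λ^39e^(−5λ) = λ^48e^(−7λ), i.e. Gamma(shape=49, rate=7).
The mode of a Gamma(a, b) with a ≥ 1 (shape–rate) is (a−1)/b = 48/7 ≈ 6.857.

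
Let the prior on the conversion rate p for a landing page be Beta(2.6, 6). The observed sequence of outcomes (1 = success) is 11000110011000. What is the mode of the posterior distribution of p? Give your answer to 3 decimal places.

p̂_MAP = 0.369

Prior: Beta(2.6, 6).
Data: 6 successes in 14 trials (from the sequence). The binomial likelihood contributes p^6(1−p)^8, so the posterior is Beta(2.6+6, 6+8) = Beta(8.6, 14).
For Beta(a, b) with a, b > 1 the mode is (a−1)/(a+b−2) = 7.6/20.6 ≈ 0.369.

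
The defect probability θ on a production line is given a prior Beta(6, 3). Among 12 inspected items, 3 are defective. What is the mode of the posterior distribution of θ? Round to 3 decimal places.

Prior: Beta(6, 3).
Data: 3 successes in 12 trials. The binomial likelihood contributes θ^3(1−θ)^9, so the posterior is Beta(6+3, 3+9) = Beta(9, 12).
For Beta(a, b) with a, b > 1 the mode is (a−1)/(a+b−2) = 8/19 ≈ 0.421.

θ̂_MAP = 0.421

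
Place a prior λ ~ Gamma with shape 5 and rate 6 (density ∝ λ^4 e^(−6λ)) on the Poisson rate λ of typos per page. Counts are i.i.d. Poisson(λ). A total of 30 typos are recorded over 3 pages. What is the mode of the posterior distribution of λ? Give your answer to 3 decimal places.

λ̂_MAP = 3.778

Σxᵢ = 30, n = 3.
Posterior ∝ λ^4e^(−6λ) · λ^30e^(−3λ) = λ^34e^(−9λ), i.e. Gamma(shape=35, rate=9).
The mode of a Gamma(a, b) with a ≥ 1 (shape–rate) is (a−1)/b = 34/9 ≈ 3.778.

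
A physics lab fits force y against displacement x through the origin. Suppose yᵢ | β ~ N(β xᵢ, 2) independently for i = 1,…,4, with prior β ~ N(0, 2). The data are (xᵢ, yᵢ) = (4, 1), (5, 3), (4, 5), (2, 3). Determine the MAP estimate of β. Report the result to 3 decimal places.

β̂_MAP = 0.726

log p(β | y) = −Σ(yᵢ − βxᵢ)²/(2·2) − β²/(2·2) + const.
Setting the derivative to zero: Σxᵢ(yᵢ − βxᵢ)/2 − β/2 = 0, so β = Σxᵢyᵢ / (Σxᵢ² + σ²/τ²).
Σxᵢyᵢ = 4·1 + 5·3 + 4·5 + 2·3 = 45; Σxᵢ² = 61; σ²/τ² = 1.
β̂_MAP = 45 / (61 + 1) = 45/62 ≈ 0.726.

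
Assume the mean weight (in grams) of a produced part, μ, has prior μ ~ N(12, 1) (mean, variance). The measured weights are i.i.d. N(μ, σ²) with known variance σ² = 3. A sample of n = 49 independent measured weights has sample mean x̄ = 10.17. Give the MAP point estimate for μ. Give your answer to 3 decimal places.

n = 49, x̄ = 10.17.
For a Normal prior and Normal likelihood with known variance, the posterior is Normal; its mode equals its mean, the precision-weighted average.
Prior precision 1/σ₀² = 1/1 = 1; data precision n/σ² = 49/3.
μ̂ = (1·12 + (49/3)·10.17) / (1 + 49/3) = 178.11/(52/3) = 53433/5200 ≈ 10.276.

μ̂_MAP = 10.276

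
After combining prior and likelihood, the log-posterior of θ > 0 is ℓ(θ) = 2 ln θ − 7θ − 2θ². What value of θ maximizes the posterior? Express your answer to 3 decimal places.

ℓ'(θ) = 2/θ − 7 − 4θ. Setting this to zero and multiplying by θ: 4θ² + 7θ − 2 = 0.
θ = (−7 + √(7² + 4·4·2)) / (2·4) = (−7 + √81) / 8 = (−7 + 9)/8 = 1/4.
ℓ''(θ) = −2/θ² − 4 < 0, confirming a maximum.

θ̂_MAP = 0.250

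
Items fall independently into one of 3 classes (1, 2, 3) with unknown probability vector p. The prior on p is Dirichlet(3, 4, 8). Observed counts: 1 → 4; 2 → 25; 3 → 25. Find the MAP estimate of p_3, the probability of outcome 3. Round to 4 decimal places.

MAP estimate: 0.4848

The posterior is Dirichlet(αᵢ + nᵢ) = Dirichlet(7, 29, 33).
For a Dirichlet(a₁,…,a_K) with all aᵢ > 1, the mode has j-th component (aⱼ − 1)/(Σaᵢ − K).
Here Σaᵢ = 69 and K = 3, so p_3 = (33 − 1)/(69 − 3) = 32/66 ≈ 0.4848.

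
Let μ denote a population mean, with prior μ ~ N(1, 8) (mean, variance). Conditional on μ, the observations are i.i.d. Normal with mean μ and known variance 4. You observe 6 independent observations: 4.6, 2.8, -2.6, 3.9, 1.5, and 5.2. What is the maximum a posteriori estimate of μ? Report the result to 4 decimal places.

μ̂_MAP = 2.4462

n = 6; x̄ = (4.6 + 2.8 + (-2.6) + 3.9 + 1.5 + 5.2)/6 = 15.4/6 = 77/30 ≈ 2.5667.
For a Normal prior and Normal likelihood with known variance, the posterior is Normal; its mode equals its mean, the precision-weighted average.
Prior precision 1/σ₀² = 1/8 = 0.125; data precision n/σ² = 6/4 = 1.5.
μ̂ = (0.125·1 + 1.5·(77/30)) / (0.125 + 1.5) = 3.975/1.625 = 159/65 ≈ 2.4462.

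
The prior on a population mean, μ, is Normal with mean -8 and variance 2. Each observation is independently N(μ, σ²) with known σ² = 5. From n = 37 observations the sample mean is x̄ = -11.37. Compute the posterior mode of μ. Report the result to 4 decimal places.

μ̂_MAP = -11.1567

n = 37, x̄ = -11.37.
For a Normal prior and Normal likelihood with known variance, the posterior is Normal; its mode equals its mean, the precision-weighted average.
Prior precision 1/σ₀² = 1/2 = 0.5; data precision n/σ² = 37/5 = 7.4.
μ̂ = (0.5·(-8) + 7.4·(-11.37)) / (0.5 + 7.4) = (-88.138)/7.9 = -44069/3950 ≈ -11.1567.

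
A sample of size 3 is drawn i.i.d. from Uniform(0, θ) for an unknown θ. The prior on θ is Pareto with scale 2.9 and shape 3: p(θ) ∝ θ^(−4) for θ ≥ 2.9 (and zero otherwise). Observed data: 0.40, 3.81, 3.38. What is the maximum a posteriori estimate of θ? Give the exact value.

θ̂_MAP = 3.81

The Uniform(0, θ) likelihood is θ^(−n) for θ ≥ max(xᵢ), zero otherwise. Here max(xᵢ) = 3.81.
Posterior ∝ θ^(−4) · θ^(−3) = θ^(−7) on θ ≥ max(2.9, 3.81) = 3.81.
This density is strictly decreasing in θ, so the posterior mode lies at the lower boundary of the support.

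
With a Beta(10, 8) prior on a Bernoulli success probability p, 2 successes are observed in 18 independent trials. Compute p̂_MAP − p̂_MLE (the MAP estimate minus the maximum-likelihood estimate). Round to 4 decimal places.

MAP − MLE = 0.2124

Posterior is Beta(12, 24); MAP = (12−1)/(36−2) = 11/34 ≈ 0.32353.
MLE ignores the prior: p̂_MLE = k/n = 2/18 ≈ 0.11111.
Difference = 11/34 − 2/18 = 65/306 ≈ 0.2124.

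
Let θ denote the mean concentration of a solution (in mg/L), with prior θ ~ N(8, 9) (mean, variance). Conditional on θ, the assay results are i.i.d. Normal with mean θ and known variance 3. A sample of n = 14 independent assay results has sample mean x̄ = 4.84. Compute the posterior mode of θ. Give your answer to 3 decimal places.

θ̂_MAP = 4.913

n = 14, x̄ = 4.84.
For a Normal prior and Normal likelihood with known variance, the posterior is Normal; its mode equals its mean, the precision-weighted average.
Prior precision 1/σ₀² = 1/9; data precision n/σ² = 14/3.
θ̂ = ((1/9)·8 + (14/3)·4.84) / (1/9 + 14/3) = (5282/225)/(43/9) = 5282/1075 ≈ 4.913.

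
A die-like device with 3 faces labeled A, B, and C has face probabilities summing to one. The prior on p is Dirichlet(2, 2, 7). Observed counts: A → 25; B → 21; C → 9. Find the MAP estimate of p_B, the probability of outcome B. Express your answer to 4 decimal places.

MAP estimate of p_B = 0.3492

The posterior is Dirichlet(αᵢ + nᵢ) = Dirichlet(27, 23, 16).
For a Dirichlet(a₁,…,a_K) with all aᵢ > 1, the mode has j-th component (aⱼ − 1)/(Σaᵢ − K).
Here Σaᵢ = 66 and K = 3, so p_B = (23 − 1)/(66 − 3) = 22/63 ≈ 0.3492.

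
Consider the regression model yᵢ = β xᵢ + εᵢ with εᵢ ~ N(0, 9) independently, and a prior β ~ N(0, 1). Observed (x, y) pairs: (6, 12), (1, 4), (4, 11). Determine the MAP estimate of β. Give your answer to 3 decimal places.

log p(β | y) = −Σ(yᵢ − βxᵢ)²/(2·9) − β²/(2·1) + const.
Setting the derivative to zero: Σxᵢ(yᵢ − βxᵢ)/9 − β/1 = 0, so β = Σxᵢyᵢ / (Σxᵢ² + σ²/τ²).
Σxᵢyᵢ = 6·12 + 1·4 + 4·11 = 120; Σxᵢ² = 53; σ²/τ² = 9.
β̂_MAP = 120 / (53 + 9) = 120/62 ≈ 1.935.

β̂_MAP = 1.935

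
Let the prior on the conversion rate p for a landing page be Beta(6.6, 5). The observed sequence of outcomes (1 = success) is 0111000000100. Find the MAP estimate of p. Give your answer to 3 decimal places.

Prior: Beta(6.6, 5).
Data: 4 successes in 13 trials (from the sequence). The binomial likelihood contributes p^4(1−p)^9, so the posterior is Beta(6.6+4, 5+9) = Beta(10.6, 14).
For Beta(a, b) with a, b > 1 the mode is (a−1)/(a+b−2) = 9.6/22.6 ≈ 0.425.

p̂_MAP = 0.425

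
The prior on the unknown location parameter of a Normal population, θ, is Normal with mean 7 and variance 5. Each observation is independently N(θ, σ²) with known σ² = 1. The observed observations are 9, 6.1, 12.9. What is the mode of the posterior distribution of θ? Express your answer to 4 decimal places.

n = 3; x̄ = (9 + 6.1 + 12.9)/3 = 28/3 = 28/3 ≈ 9.3333.
For a Normal prior and Normal likelihood with known variance, the posterior is Normal; its mode equals its mean, the precision-weighted average.
Prior precision 1/σ₀² = 1/5 = 0.2; data precision n/σ² = 3/1 = 3.
θ̂ = (0.2·7 + 3·(28/3)) / (0.2 + 3) = 29.4/3.2 = 9.1875.

θ̂_MAP = 9.1875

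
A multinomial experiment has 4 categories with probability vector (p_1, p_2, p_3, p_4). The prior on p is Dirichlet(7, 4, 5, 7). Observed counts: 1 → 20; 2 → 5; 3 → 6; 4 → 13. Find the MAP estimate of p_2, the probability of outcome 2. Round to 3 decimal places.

The posterior is Dirichlet(αᵢ + nᵢ) = Dirichlet(27, 9, 11, 20).
For a Dirichlet(a₁,…,a_K) with all aᵢ > 1, the mode has j-th component (aⱼ − 1)/(Σaᵢ − K).
Here Σaᵢ = 67 and K = 4, so p_2 = (9 − 1)/(67 − 4) = 8/63 ≈ 0.127.

MAP estimate: 0.127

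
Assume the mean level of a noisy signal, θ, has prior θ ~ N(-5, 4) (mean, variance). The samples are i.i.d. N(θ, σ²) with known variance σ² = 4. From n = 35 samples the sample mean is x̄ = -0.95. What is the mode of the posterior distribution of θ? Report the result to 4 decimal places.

θ̂_MAP = -1.0625

n = 35, x̄ = -0.95.
For a Normal prior and Normal likelihood with known variance, the posterior is Normal; its mode equals its mean, the precision-weighted average.
Prior precision 1/σ₀² = 1/4 = 0.25; data precision n/σ² = 35/4 = 8.75.
θ̂ = (0.25·(-5) + 8.75·(-0.95)) / (0.25 + 8.75) = (-9.5625)/9 = -1.0625.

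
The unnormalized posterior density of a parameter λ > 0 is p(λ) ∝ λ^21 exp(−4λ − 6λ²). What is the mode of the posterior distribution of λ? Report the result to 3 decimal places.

λ̂_MAP = 1.167

ℓ'(λ) = 21/λ − 4 − 12λ. Setting this to zero and multiplying by λ: 12λ² + 4λ − 21 = 0.
λ = (−4 + √(4² + 4·12·21)) / (2·12) = (−4 + √1024) / 24 = (−4 + 32)/24 = 7/6.
ℓ''(λ) = −21/λ² − 12 < 0, confirming a maximum.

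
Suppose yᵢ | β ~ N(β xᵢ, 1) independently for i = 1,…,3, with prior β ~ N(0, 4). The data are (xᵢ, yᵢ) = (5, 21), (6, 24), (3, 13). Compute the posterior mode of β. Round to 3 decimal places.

log p(β | y) = −Σ(yᵢ − βxᵢ)²/(2·1) − β²/(2·4) + const.
Setting the derivative to zero: Σxᵢ(yᵢ − βxᵢ)/1 − β/4 = 0, so β = Σxᵢyᵢ / (Σxᵢ² + σ²/τ²).
Σxᵢyᵢ = 5·21 + 6·24 + 3·13 = 288; Σxᵢ² = 70; σ²/τ² = 0.25.
β̂_MAP = 288 / (70 + 0.25) = 288/70.25 ≈ 4.100.

β̂_MAP = 4.100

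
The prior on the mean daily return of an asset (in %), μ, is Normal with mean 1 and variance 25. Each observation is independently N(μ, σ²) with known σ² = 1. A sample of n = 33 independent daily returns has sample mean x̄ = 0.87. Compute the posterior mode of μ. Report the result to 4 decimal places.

n = 33, x̄ = 0.87.
For a Normal prior and Normal likelihood with known variance, the posterior is Normal; its mode equals its mean, the precision-weighted average.
Prior precision 1/σ₀² = 1/25 = 0.04; data precision n/σ² = 33/1 = 33.
μ̂ = (0.04·1 + 33·0.87) / (0.04 + 33) = 28.75/33.04 = 2875/3304 ≈ 0.8702.

μ̂_MAP = 0.8702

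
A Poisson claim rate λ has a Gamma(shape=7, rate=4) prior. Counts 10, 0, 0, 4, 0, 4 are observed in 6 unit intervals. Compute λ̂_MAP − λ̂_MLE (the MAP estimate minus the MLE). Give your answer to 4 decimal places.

Σxᵢ = 18. Posterior is Gamma(25, 10); MAP = (25−1)/10 = 24/10 ≈ 2.40000.
MLE = x̄ = 18/6 ≈ 3.00000.
Difference = 24/10 − 18/6 = -3/5 ≈ -0.6000.

MAP − MLE = -0.6000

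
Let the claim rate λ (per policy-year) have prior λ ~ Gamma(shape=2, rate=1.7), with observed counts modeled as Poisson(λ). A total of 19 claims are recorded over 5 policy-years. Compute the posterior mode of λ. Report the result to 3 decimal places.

Σxᵢ = 19, n = 5.
Posterior ∝ λe^(−1.7λ) · λ^19e^(−5λ) = λ^20e^(−6.7λ), i.e. Gamma(shape=21, rate=6.7).
The mode of a Gamma(a, b) with a ≥ 1 (shape–rate) is (a−1)/b = 20/6.7 ≈ 2.985.

λ̂_MAP = 2.985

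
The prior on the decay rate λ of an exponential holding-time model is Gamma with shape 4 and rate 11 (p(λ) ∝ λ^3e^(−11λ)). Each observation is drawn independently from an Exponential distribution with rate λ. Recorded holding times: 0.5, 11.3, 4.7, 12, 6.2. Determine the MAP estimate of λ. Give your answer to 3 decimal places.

λ̂_MAP = 0.175

The Exponential(rate=λ) likelihood is ∝ λ^n e^(−λΣtᵢ). Here n = 5 and Σtᵢ = 0.5 + 11.3 + 4.7 + 12 + 6.2 = 34.7.
Posterior ∝ λ^3e^(−11λ) · λ^5e^(−34.7λ) = λ^8e^(−45.7λ), i.e. Gamma(9, 45.7).
Mode = (a−1)/b = 8/45.7 ≈ 0.175.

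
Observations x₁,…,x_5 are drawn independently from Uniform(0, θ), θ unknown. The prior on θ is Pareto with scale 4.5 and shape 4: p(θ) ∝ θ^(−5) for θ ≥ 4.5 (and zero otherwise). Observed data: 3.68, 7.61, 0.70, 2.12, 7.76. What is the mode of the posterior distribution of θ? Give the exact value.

The Uniform(0, θ) likelihood is θ^(−n) for θ ≥ max(xᵢ), zero otherwise. Here max(xᵢ) = 7.76.
Posterior ∝ θ^(−5) · θ^(−5) = θ^(−10) on θ ≥ max(4.5, 7.76) = 7.76.
This density is strictly decreasing in θ, so the posterior mode lies at the lower boundary of the support.

θ̂_MAP = 7.76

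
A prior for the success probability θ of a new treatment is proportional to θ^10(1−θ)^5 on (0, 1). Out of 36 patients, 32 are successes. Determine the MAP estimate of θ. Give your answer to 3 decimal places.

θ̂_MAP = 0.824

The prior density ∝ θ^10(1−θ)^5 is the kernel of Beta(11, 6).
Data: 32 successes in 36 trials. The binomial likelihood contributes θ^32(1−θ)^4, so the posterior is Beta(11+32, 6+4) = Beta(43, 10).
For Beta(a, b) with a, b > 1 the mode is (a−1)/(a+b−2) = 42/51 ≈ 0.824.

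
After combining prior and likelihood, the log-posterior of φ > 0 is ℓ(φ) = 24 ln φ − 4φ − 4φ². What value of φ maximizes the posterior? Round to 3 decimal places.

φ̂_MAP = 1.500

ℓ'(φ) = 24/φ − 4 − 8φ. Setting this to zero and multiplying by φ: 8φ² + 4φ − 24 = 0.
φ = (−4 + √(4² + 4·8·24)) / (2·8) = (−4 + √784) / 16 = (−4 + 28)/16 = 3/2.
ℓ''(φ) = −24/φ² − 8 < 0, confirming a maximum.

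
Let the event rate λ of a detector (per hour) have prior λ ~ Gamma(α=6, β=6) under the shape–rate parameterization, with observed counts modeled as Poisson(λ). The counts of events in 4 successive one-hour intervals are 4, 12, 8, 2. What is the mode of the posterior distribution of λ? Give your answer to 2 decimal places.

Σxᵢ = 4+12+8+2 = 26, with n = 4.
Posterior ∝ λ^5e^(−6λ) · λ^26e^(−4λ) = λ^31e^(−10λ), i.e. Gamma(shape=32, rate=10).
The mode of a Gamma(a, b) with a ≥ 1 (shape–rate) is (a−1)/b = 31/10 ≈ 3.10.

λ̂_MAP = 3.10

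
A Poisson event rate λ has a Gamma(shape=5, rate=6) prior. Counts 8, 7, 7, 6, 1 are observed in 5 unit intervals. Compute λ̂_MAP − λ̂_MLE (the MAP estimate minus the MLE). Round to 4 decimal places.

MAP − MLE = -2.8000

Σxᵢ = 29. Posterior is Gamma(34, 11); MAP = (34−1)/11 = 33/11 ≈ 3.00000.
MLE = x̄ = 29/5 ≈ 5.80000.
Difference = 33/11 − 29/5 = -14/5 ≈ -2.8000.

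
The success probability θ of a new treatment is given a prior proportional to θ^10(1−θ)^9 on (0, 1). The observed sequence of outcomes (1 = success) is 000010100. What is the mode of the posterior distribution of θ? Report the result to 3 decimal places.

The prior density ∝ θ^10(1−θ)^9 is the kernel of Beta(11, 10).
Data: 2 successes in 9 trials (from the sequence). The binomial likelihood contributes θ^2(1−θ)^7, so the posterior is Beta(11+2, 10+7) = Beta(13, 17).
For Beta(a, b) with a, b > 1 the mode is (a−1)/(a+b−2) = 12/28 ≈ 0.429.

θ̂_MAP = 0.429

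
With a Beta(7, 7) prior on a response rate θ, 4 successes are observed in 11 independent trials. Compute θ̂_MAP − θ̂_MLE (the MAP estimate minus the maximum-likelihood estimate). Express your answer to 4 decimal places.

MAP − MLE = 0.0711

Posterior is Beta(11, 14); MAP = (11−1)/(25−2) = 10/23 ≈ 0.43478.
MLE ignores the prior: θ̂_MLE = k/n = 4/11 ≈ 0.36364.
Difference = 10/23 − 4/11 = 18/253 ≈ 0.0711.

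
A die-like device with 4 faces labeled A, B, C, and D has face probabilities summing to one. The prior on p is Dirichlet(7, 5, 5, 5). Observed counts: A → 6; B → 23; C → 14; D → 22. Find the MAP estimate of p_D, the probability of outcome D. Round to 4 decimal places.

MAP estimate of p_D = 0.3133

The posterior is Dirichlet(αᵢ + nᵢ) = Dirichlet(13, 28, 19, 27).
For a Dirichlet(a₁,…,a_K) with all aᵢ > 1, the mode has j-th component (aⱼ − 1)/(Σaᵢ − K).
Here Σaᵢ = 87 and K = 4, so p_D = (27 − 1)/(87 − 4) = 26/83 ≈ 0.3133.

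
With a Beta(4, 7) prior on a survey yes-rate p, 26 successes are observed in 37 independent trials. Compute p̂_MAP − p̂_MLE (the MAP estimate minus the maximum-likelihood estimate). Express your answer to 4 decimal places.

Posterior is Beta(30, 18); MAP = (30−1)/(48−2) = 29/46 ≈ 0.63043.
MLE ignores the prior: p̂_MLE = k/n = 26/37 ≈ 0.70270.
Difference = 29/46 − 26/37 = -123/1702 ≈ -0.0723.

MAP − MLE = -0.0723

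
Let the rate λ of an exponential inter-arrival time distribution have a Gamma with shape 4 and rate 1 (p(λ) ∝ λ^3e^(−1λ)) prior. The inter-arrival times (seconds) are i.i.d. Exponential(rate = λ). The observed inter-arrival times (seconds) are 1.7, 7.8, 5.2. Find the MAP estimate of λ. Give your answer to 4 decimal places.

The Exponential(rate=λ) likelihood is ∝ λ^n e^(−λΣtᵢ). Here n = 3 and Σtᵢ = 1.7 + 7.8 + 5.2 = 14.7.
Posterior ∝ λ^3e^(−1λ) · λ^3e^(−14.7λ) = λ^6e^(−15.7λ), i.e. Gamma(7, 15.7).
Mode = (a−1)/b = 6/15.7 ≈ 0.3822.

λ̂_MAP = 0.3822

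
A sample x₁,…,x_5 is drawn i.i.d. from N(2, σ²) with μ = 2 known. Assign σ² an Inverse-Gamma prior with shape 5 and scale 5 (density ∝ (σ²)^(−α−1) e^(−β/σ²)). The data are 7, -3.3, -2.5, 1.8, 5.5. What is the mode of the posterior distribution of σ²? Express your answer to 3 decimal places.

σ̂²_MAP = 5.625

Sum of squared deviations about the known mean: SS = (7−2)² + (-3.3−2)² + (-2.5−2)² + (1.8−2)² + (5.5−2)² = 85.63.
The Normal likelihood contributes (σ²)^(−n/2) exp(−SS/(2σ²)), so the posterior is Inverse-Gamma(α + n/2, β + SS/2) = Inverse-Gamma(7.5, 47.815).
The mode of Inverse-Gamma(a, b) is b/(a+1) = 47.815/8.5 ≈ 5.625.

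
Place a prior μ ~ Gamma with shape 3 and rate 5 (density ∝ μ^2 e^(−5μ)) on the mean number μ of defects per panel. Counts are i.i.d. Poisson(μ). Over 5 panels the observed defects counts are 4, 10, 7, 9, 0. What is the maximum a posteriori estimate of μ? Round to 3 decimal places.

μ̂_MAP = 3.200

Σxᵢ = 4+10+7+9+0 = 30, with n = 5.
Posterior ∝ μ^2e^(−5μ) · μ^30e^(−5μ) = μ^32e^(−10μ), i.e. Gamma(shape=33, rate=10).
The mode of a Gamma(a, b) with a ≥ 1 (shape–rate) is (a−1)/b = 32/10 ≈ 3.200.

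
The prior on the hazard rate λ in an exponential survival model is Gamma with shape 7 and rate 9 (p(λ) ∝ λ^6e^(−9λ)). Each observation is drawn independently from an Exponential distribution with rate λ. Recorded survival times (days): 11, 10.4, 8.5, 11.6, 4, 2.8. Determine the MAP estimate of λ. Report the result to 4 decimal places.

λ̂_MAP = 0.2094

The Exponential(rate=λ) likelihood is ∝ λ^n e^(−λΣtᵢ). Here n = 6 and Σtᵢ = 11 + 10.4 + 8.5 + 11.6 + 4 + 2.8 = 48.3.
Posterior ∝ λ^6e^(−9λ) · λ^6e^(−48.3λ) = λ^12e^(−57.3λ), i.e. Gamma(13, 57.3).
Mode = (a−1)/b = 12/57.3 ≈ 0.2094.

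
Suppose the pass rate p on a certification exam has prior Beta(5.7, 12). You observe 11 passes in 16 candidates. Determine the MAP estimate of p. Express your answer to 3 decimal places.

Prior: Beta(5.7, 12).
Data: 11 successes in 16 trials. The binomial likelihood contributes p^11(1−p)^5, so the posterior is Beta(5.7+11, 12+5) = Beta(16.7, 17).
For Beta(a, b) with a, b > 1 the mode is (a−1)/(a+b−2) = 15.7/31.7 ≈ 0.495.

p̂_MAP = 0.495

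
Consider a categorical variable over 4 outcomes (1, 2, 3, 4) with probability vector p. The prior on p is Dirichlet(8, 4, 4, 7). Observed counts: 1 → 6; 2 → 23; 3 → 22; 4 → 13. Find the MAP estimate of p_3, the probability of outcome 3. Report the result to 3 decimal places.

MAP estimate: 0.301

The posterior is Dirichlet(αᵢ + nᵢ) = Dirichlet(14, 27, 26, 20).
For a Dirichlet(a₁,…,a_K) with all aᵢ > 1, the mode has j-th component (aⱼ − 1)/(Σaᵢ − K).
Here Σaᵢ = 87 and K = 4, so p_3 = (26 − 1)/(87 − 4) = 25/83 ≈ 0.301.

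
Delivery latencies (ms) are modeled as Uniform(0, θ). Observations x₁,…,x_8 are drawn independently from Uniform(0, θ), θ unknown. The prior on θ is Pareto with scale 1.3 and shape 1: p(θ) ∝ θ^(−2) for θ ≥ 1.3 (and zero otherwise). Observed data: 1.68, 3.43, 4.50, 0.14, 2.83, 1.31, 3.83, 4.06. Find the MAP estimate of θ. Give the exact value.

θ̂_MAP = 4.50

The Uniform(0, θ) likelihood is θ^(−n) for θ ≥ max(xᵢ), zero otherwise. Here max(xᵢ) = 4.50.
Posterior ∝ θ^(−2) · θ^(−8) = θ^(−10) on θ ≥ max(1.3, 4.50) = 4.50.
This density is strictly decreasing in θ, so the posterior mode lies at the lower boundary of the support.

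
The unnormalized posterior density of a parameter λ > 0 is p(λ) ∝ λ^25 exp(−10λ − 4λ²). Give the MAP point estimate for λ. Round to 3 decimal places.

ℓ'(λ) = 25/λ − 10 − 8λ. Setting this to zero and multiplying by λ: 8λ² + 10λ − 25 = 0.
λ = (−10 + √(10² + 4·8·25)) / (2·8) = (−10 + √900) / 16 = (−10 + 30)/16 = 5/4.
ℓ''(λ) = −25/λ² − 8 < 0, confirming a maximum.

λ̂_MAP = 1.250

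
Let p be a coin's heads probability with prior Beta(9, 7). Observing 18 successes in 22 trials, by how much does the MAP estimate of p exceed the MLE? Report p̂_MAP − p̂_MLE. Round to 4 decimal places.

Posterior is Beta(27, 11); MAP = (27−1)/(38−2) = 26/36 ≈ 0.72222.
MLE ignores the prior: p̂_MLE = k/n = 18/22 ≈ 0.81818.
Difference = 26/36 − 18/22 = -19/198 ≈ -0.0960.

MAP − MLE = -0.0960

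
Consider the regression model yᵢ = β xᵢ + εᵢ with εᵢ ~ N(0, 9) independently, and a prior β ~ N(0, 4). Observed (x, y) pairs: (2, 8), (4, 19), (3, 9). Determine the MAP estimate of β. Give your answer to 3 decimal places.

β̂_MAP = 3.808

log p(β | y) = −Σ(yᵢ − βxᵢ)²/(2·9) − β²/(2·4) + const.
Setting the derivative to zero: Σxᵢ(yᵢ − βxᵢ)/9 − β/4 = 0, so β = Σxᵢyᵢ / (Σxᵢ² + σ²/τ²).
Σxᵢyᵢ = 2·8 + 4·19 + 3·9 = 119; Σxᵢ² = 29; σ²/τ² = 2.25.
β̂_MAP = 119 / (29 + 2.25) = 119/31.25 ≈ 3.808.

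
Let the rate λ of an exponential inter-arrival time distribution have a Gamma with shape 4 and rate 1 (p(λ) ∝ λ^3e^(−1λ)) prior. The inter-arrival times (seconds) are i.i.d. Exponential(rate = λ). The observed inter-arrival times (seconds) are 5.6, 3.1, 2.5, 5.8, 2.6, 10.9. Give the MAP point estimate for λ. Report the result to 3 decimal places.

λ̂_MAP = 0.286

The Exponential(rate=λ) likelihood is ∝ λ^n e^(−λΣtᵢ). Here n = 6 and Σtᵢ = 5.6 + 3.1 + 2.5 + 5.8 + 2.6 + 10.9 = 30.5.
Posterior ∝ λ^3e^(−1λ) · λ^6e^(−30.5λ) = λ^9e^(−31.5λ), i.e. Gamma(10, 31.5).
Mode = (a−1)/b = 9/31.5 ≈ 0.286.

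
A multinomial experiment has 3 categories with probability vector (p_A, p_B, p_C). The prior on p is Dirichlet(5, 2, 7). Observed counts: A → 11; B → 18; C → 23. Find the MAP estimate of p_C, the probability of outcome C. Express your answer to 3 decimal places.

MAP estimate of p_C = 0.460

The posterior is Dirichlet(αᵢ + nᵢ) = Dirichlet(16, 20, 30).
For a Dirichlet(a₁,…,a_K) with all aᵢ > 1, the mode has j-th component (aⱼ − 1)/(Σaᵢ − K).
Here Σaᵢ = 66 and K = 3, so p_C = (30 − 1)/(66 − 3) = 29/63 ≈ 0.460.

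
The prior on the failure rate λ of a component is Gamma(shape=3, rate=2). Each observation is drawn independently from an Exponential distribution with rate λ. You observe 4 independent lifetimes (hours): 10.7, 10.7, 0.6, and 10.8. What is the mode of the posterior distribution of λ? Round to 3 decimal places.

The Exponential(rate=λ) likelihood is ∝ λ^n e^(−λΣtᵢ). Here n = 4 and Σtᵢ = 10.7 + 10.7 + 0.6 + 10.8 = 32.8.
Posterior ∝ λ^2e^(−2λ) · λ^4e^(−32.8λ) = λ^6e^(−34.8λ), i.e. Gamma(7, 34.8).
Mode = (a−1)/b = 6/34.8 ≈ 0.172.

λ̂_MAP = 0.172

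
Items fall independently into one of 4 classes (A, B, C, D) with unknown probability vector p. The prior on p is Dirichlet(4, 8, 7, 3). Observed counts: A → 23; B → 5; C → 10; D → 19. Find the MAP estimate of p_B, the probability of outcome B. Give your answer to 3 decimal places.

MAP estimate of p_B = 0.160

The posterior is Dirichlet(αᵢ + nᵢ) = Dirichlet(27, 13, 17, 22).
For a Dirichlet(a₁,…,a_K) with all aᵢ > 1, the mode has j-th component (aⱼ − 1)/(Σaᵢ − K).
Here Σaᵢ = 79 and K = 4, so p_B = (13 − 1)/(79 − 4) = 12/75 ≈ 0.160.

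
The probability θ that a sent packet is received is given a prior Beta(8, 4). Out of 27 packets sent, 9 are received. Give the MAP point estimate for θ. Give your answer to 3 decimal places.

θ̂_MAP = 0.432

Prior: Beta(8, 4).
Data: 9 successes in 27 trials. The binomial likelihood contributes θ^9(1−θ)^18, so the posterior is Beta(8+9, 4+18) = Beta(17, 22).
For Beta(a, b) with a, b > 1 the mode is (a−1)/(a+b−2) = 16/37 ≈ 0.432.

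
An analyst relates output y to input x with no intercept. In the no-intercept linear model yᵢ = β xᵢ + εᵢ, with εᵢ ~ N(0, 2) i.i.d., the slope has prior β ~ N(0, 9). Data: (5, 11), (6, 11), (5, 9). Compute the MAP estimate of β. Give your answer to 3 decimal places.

log p(β | y) = −Σ(yᵢ − βxᵢ)²/(2·2) − β²/(2·9) + const.
Setting the derivative to zero: Σxᵢ(yᵢ − βxᵢ)/2 − β/9 = 0, so β = Σxᵢyᵢ / (Σxᵢ² + σ²/τ²).
Σxᵢyᵢ = 5·11 + 6·11 + 5·9 = 166; Σxᵢ² = 86; σ²/τ² = 2/9.
β̂_MAP = 166 / (86 + 2/9) = 166/(776/9) = 747/388 ≈ 1.925.

β̂_MAP = 1.925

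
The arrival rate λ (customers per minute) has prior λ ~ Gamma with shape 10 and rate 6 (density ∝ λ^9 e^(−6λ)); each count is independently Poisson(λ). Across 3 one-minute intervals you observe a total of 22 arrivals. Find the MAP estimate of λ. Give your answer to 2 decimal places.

λ̂_MAP = 3.44

Σxᵢ = 22, n = 3.
Posterior ∝ λ^9e^(−6λ) · λ^22e^(−3λ) = λ^31e^(−9λ), i.e. Gamma(shape=32, rate=9).
The mode of a Gamma(a, b) with a ≥ 1 (shape–rate) is (a−1)/b = 31/9 ≈ 3.44.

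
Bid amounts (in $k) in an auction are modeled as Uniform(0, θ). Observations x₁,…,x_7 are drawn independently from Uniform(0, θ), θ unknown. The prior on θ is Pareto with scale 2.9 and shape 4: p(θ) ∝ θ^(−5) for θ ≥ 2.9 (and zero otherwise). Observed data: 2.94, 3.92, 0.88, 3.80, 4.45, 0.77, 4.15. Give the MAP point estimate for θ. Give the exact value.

θ̂_MAP = 4.45

The Uniform(0, θ) likelihood is θ^(−n) for θ ≥ max(xᵢ), zero otherwise. Here max(xᵢ) = 4.45.
Posterior ∝ θ^(−5) · θ^(−7) = θ^(−12) on θ ≥ max(2.9, 4.45) = 4.45.
This density is strictly decreasing in θ, so the posterior mode lies at the lower boundary of the support.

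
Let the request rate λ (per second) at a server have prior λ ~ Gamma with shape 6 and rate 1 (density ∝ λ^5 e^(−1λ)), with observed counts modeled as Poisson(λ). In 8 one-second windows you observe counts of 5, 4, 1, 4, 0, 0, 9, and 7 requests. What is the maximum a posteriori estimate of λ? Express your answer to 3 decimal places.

Σxᵢ = 5+4+1+4+0+0+9+7 = 30, with n = 8.
Posterior ∝ λ^5e^(−1λ) · λ^30e^(−8λ) = λ^35e^(−9λ), i.e. Gamma(shape=36, rate=9).
The mode of a Gamma(a, b) with a ≥ 1 (shape–rate) is (a−1)/b = 35/9 ≈ 3.889.

λ̂_MAP = 3.889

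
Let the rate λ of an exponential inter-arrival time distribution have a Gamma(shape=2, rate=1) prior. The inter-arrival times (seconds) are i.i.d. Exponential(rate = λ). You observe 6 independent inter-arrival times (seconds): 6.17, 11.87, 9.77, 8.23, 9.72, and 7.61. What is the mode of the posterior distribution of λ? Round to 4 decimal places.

λ̂_MAP = 0.1287

The Exponential(rate=λ) likelihood is ∝ λ^n e^(−λΣtᵢ). Here n = 6 and Σtᵢ = 6.17 + 11.87 + 9.77 + 8.23 + 9.72 + 7.61 = 53.37.
Posterior ∝ λe^(−1λ) · λ^6e^(−53.37λ) = λ^7e^(−54.37λ), i.e. Gamma(8, 54.37).
Mode = (a−1)/b = 7/54.37 ≈ 0.1287.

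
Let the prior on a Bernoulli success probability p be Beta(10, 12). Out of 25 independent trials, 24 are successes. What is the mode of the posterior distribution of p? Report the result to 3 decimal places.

p̂_MAP = 0.733

Prior: Beta(10, 12).
Data: 24 successes in 25 trials. The binomial likelihood contributes p^24(1−p)^1, so the posterior is Beta(10+24, 12+1) = Beta(34, 13).
For Beta(a, b) with a, b > 1 the mode is (a−1)/(a+b−2) = 33/45 ≈ 0.733.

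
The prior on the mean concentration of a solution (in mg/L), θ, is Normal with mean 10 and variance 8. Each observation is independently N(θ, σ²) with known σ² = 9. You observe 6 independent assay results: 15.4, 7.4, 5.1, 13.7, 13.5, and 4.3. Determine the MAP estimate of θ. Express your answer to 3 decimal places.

θ̂_MAP = 9.916

n = 6; x̄ = (15.4 + 7.4 + 5.1 + 13.7 + 13.5 + 4.3)/6 = 59.4/6 = 9.9.
For a Normal prior and Normal likelihood with known variance, the posterior is Normal; its mode equals its mean, the precision-weighted average.
Prior precision 1/σ₀² = 1/8 = 0.125; data precision n/σ² = 6/9 = 2/3.
θ̂ = (0.125·10 + (2/3)·9.9) / (0.125 + 2/3) = 7.85/(19/24) = 942/95 ≈ 9.916.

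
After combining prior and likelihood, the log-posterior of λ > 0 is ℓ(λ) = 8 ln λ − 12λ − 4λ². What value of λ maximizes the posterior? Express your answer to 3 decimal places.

ℓ'(λ) = 8/λ − 12 − 8λ. Setting this to zero and multiplying by λ: 8λ² + 12λ − 8 = 0.
λ = (−12 + √(12² + 4·8·8)) / (2·8) = (−12 + √400) / 16 = (−12 + 20)/16 = 1/2.
ℓ''(λ) = −8/λ² − 8 < 0, confirming a maximum.

λ̂_MAP = 0.500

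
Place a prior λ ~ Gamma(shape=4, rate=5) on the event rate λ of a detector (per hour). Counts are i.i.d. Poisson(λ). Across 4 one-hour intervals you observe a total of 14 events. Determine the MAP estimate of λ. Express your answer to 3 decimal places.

λ̂_MAP = 1.889

Σxᵢ = 14, n = 4.
Posterior ∝ λ^3e^(−5λ) · λ^14e^(−4λ) = λ^17e^(−9λ), i.e. Gamma(shape=18, rate=9).
The mode of a Gamma(a, b) with a ≥ 1 (shape–rate) is (a−1)/b = 17/9 ≈ 1.889.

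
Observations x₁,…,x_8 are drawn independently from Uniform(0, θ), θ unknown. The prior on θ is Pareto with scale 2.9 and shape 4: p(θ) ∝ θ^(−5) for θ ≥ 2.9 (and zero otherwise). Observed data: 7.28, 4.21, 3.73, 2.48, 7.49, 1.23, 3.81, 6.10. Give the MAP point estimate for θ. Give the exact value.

θ̂_MAP = 7.49

The Uniform(0, θ) likelihood is θ^(−n) for θ ≥ max(xᵢ), zero otherwise. Here max(xᵢ) = 7.49.
Posterior ∝ θ^(−5) · θ^(−8) = θ^(−13) on θ ≥ max(2.9, 7.49) = 7.49.
This density is strictly decreasing in θ, so the posterior mode lies at the lower boundary of the support.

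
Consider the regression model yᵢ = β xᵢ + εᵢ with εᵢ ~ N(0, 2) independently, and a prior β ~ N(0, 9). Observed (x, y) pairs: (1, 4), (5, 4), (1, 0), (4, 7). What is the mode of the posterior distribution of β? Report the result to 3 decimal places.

β̂_MAP = 1.203

log p(β | y) = −Σ(yᵢ − βxᵢ)²/(2·2) − β²/(2·9) + const.
Setting the derivative to zero: Σxᵢ(yᵢ − βxᵢ)/2 − β/9 = 0, so β = Σxᵢyᵢ / (Σxᵢ² + σ²/τ²).
Σxᵢyᵢ = 1·4 + 5·4 + 1·0 + 4·7 = 52; Σxᵢ² = 43; σ²/τ² = 2/9.
β̂_MAP = 52 / (43 + 2/9) = 52/(389/9) = 468/389 ≈ 1.203.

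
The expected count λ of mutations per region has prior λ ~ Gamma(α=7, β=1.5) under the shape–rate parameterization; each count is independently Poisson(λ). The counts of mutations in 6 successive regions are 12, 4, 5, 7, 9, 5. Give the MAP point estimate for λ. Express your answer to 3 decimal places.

Σxᵢ = 12+4+5+7+9+5 = 42, with n = 6.
Posterior ∝ λ^6e^(−1.5λ) · λ^42e^(−6λ) = λ^48e^(−7.5λ), i.e. Gamma(shape=49, rate=7.5).
The mode of a Gamma(a, b) with a ≥ 1 (shape–rate) is (a−1)/b = 48/7.5 ≈ 6.400.

λ̂_MAP = 6.400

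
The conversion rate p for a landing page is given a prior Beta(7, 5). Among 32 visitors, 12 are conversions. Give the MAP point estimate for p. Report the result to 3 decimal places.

Prior: Beta(7, 5).
Data: 12 successes in 32 trials. The binomial likelihood contributes p^12(1−p)^20, so the posterior is Beta(7+12, 5+20) = Beta(19, 25).
For Beta(a, b) with a, b > 1 the mode is (a−1)/(a+b−2) = 18/42 ≈ 0.429.

p̂_MAP = 0.429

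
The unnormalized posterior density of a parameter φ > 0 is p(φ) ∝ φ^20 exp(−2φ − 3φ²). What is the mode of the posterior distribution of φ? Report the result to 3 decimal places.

ℓ'(φ) = 20/φ − 2 − 6φ. Setting this to zero and multiplying by φ: 6φ² + 2φ − 20 = 0.
φ = (−2 + √(2² + 4·6·20)) / (2·6) = (−2 + √484) / 12 = (−2 + 22)/12 = 5/3.
ℓ''(φ) = −20/φ² − 6 < 0, confirming a maximum.

φ̂_MAP = 1.667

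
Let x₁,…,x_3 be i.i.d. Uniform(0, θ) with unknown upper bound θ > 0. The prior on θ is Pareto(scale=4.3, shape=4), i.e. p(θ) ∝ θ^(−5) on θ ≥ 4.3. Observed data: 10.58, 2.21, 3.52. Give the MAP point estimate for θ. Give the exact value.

The Uniform(0, θ) likelihood is θ^(−n) for θ ≥ max(xᵢ), zero otherwise. Here max(xᵢ) = 10.58.
Posterior ∝ θ^(−5) · θ^(−3) = θ^(−8) on θ ≥ max(4.3, 10.58) = 10.58.
This density is strictly decreasing in θ, so the posterior mode lies at the lower boundary of the support.

θ̂_MAP = 10.58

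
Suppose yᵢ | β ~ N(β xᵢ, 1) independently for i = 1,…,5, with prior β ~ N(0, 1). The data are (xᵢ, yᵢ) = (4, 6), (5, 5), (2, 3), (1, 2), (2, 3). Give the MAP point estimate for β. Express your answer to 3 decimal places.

log p(β | y) = −Σ(yᵢ − βxᵢ)²/(2·1) − β²/(2·1) + const.
Setting the derivative to zero: Σxᵢ(yᵢ − βxᵢ)/1 − β/1 = 0, so β = Σxᵢyᵢ / (Σxᵢ² + σ²/τ²).
Σxᵢyᵢ = 4·6 + 5·5 + 2·3 + 1·2 + 2·3 = 63; Σxᵢ² = 50; σ²/τ² = 1.
β̂_MAP = 63 / (50 + 1) = 63/51 ≈ 1.235.

β̂_MAP = 1.235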